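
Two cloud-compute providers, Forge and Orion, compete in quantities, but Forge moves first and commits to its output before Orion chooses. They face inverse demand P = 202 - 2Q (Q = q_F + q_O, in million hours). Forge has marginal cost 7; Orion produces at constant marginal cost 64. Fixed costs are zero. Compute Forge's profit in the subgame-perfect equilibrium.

The follower Orion best-responds to any q_F: π_O = (202 - 2Q)q_O - 64q_O.
Follower FOC: 138 - 2q_F - 4q_O = 0, so q_O(q_F) = (138 - 2q_F)/4.
Forge substitutes q_O(q_F) into its own profit: π_F = q_F(202 - 2q_F - (138 - 2q_F)/2) - 7q_F = (133 - q_F)q_F - 7q_F.
Maximising: ∂π_F/∂q_F = 126 - 2q_F = 0, giving q_F = 63.
Then q_O = (138 - 2·63)/4 = 3.
Price P = 202 - 2·66 = 70.
Forge's profit: (70 - 7)·63 = 3969.

3969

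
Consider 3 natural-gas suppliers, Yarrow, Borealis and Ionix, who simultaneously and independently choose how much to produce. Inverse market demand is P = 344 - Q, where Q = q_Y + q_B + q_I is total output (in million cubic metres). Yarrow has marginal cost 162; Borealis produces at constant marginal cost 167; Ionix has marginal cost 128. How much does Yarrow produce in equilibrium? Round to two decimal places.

38.25

Yarrow's profit: π_Y = (344 - Q)q_Y - (162q_Y). Setting ∂π_Y/∂q_Y = 0: 182 - 2q_Y - (q_B + q_I) = 0.
Borealis's profit: π_B = (344 - Q)q_B - (167q_B). Setting ∂π_B/∂q_B = 0: 177 - 2q_B - (q_Y + q_I) = 0.
Ionix's profit: π_I = (344 - Q)q_I - (128q_I). Setting ∂π_I/∂q_I = 0: 216 - 2q_I - (q_Y + q_B) = 0.
Adding the 3 first-order conditions: 575 − 4Q = 0, so Q = 575/4.
Back-substituting: q_Y = (182 − 575/4) = 153/4, q_B = (177 − 575/4) = 133/4, q_I = (216 − 575/4) = 289/4.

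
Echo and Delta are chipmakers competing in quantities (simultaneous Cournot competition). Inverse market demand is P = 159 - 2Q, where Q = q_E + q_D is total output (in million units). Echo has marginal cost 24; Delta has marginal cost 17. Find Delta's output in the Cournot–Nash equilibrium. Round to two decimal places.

Echo's profit: π_E = (159 - 2Q)q_E - (24q_E). Setting ∂π_E/∂q_E = 0: 135 - 4q_E - 2(q_D) = 0.
Delta's profit: π_D = (159 - 2Q)q_D - (17q_D). Setting ∂π_D/∂q_D = 0: 142 - 4q_D - 2(q_E) = 0.
So q_E = (135 - 2q_D)/4 and q_D = (142 - 2q_E)/4.
Substituting one into the other gives q_E = 64/3 and q_D = 149/6.

24.83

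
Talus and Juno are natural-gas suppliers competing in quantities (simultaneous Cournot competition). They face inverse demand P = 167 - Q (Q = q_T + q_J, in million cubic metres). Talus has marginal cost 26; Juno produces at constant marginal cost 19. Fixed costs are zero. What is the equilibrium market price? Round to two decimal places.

Talus's profit: π_T = (167 - Q)q_T - (26q_T). Setting ∂π_T/∂q_T = 0: 141 - 2q_T - (q_J) = 0.
Juno's first-order condition: 148 - 2q_J - (q_T) = 0.
Best responses: q_T = (141 - q_J)/2, q_J = (148 - q_T)/2.
Solving the pair: q_T = 134/3, q_J = 155/3.
Total output Q = 289/3, so price P = 167 - 289/3 = 212/3.

70.67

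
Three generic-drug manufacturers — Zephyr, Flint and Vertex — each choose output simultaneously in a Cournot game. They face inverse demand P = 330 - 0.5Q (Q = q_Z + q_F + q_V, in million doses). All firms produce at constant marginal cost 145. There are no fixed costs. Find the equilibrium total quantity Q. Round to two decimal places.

A representative firm's profit is π_i = q_i(330 - 0.5Q) - 145q_i.
Setting ∂π_i/∂q_i = 0 with rivals' quantities fixed: 185 - q_i - (1/2)·Σ_{j≠i} q_j = 0.
By symmetry each firm produces the same amount; substituting Σ_{j≠i} q_j = 2q_i yields q_i = 185/2.
Total output Q = 185/2 + 185/2 + 185/2 = 555/2.

277.50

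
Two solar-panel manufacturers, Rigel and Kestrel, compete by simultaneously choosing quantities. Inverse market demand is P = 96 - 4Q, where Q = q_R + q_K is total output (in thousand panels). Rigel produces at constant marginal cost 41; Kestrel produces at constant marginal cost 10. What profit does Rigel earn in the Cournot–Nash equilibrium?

Rigel's profit: π_R = (96 - 4Q)q_R - (41q_R). Setting ∂π_R/∂q_R = 0: 55 - 8q_R - 4(q_K) = 0.
Kestrel's first-order condition: 86 - 8q_K - 4(q_R) = 0.
Rearranging gives the reaction functions q_R = (55 - 4q_K)/8 and q_K = (86 - 4q_R)/8.
Solving the pair: q_R = 2, q_K = 39/4.
Price P = 96 - 4·(47/4) = 49.
Rigel's profit: (49 - 41)·2 = 16.

16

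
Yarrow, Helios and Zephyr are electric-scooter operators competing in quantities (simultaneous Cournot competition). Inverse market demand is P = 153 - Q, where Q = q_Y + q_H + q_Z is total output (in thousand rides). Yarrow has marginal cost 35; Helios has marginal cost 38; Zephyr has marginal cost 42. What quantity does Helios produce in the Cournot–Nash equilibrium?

Yarrow's profit: π_Y = (153 - Q)q_Y - (35q_Y). Setting ∂π_Y/∂q_Y = 0: 118 - 2q_Y - (q_H + q_Z) = 0.
Helios's profit: π_H = (153 - Q)q_H - (38q_H). Setting ∂π_H/∂q_H = 0: 115 - 2q_H - (q_Y + q_Z) = 0.
Zephyr's profit: π_Z = (153 - Q)q_Z - (42q_Z). Setting ∂π_Z/∂q_Z = 0: 111 - 2q_Z - (q_Y + q_H) = 0.
Summing all 3 equations gives 344 − 4Q = 0, hence Q = 86.
Back-substituting: q_Y = (118 − 86) = 32, q_H = (115 − 86) = 29, q_Z = (111 − 86) = 25.

29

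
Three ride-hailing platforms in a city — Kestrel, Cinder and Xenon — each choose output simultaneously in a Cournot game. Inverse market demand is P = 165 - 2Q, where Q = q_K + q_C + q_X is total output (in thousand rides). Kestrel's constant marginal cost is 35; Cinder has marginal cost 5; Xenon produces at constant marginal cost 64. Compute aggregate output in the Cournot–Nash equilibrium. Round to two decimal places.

48.88

Kestrel's profit: π_K = (165 - 2Q)q_K - (35q_K). Setting ∂π_K/∂q_K = 0: 130 - 4q_K - 2(q_C + q_X) = 0.
Cinder's first-order condition: 160 - 4q_C - 2(q_K + q_X) = 0.
Xenon's profit: π_X = (165 - 2Q)q_X - (64q_X). Setting ∂π_X/∂q_X = 0: 101 - 4q_X - 2(q_K + q_C) = 0.
Adding the 3 first-order conditions: 391 − 8Q = 0, so Q = 391/8.
Back-substituting: q_K = (130 − 391/4)/2 = 129/8, q_C = (160 − 391/4)/2 = 249/8, q_X = (101 − 391/4)/2 = 13/8.
Total output Q = 129/8 + 249/8 + 13/8 = 391/8.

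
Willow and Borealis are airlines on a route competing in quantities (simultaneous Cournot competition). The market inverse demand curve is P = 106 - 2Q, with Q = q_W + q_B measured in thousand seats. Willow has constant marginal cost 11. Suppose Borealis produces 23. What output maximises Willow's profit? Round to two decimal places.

With the rival's output fixed at 23, Willow's profit is π_W = (106 - 2·23 - 2q_W)q_W - (11q_W) = (60 - 2q_W)q_W - (11q_W).
∂π_W/∂q_W = 49 - 4q_W = 0, so q_W = 49/4.

12.25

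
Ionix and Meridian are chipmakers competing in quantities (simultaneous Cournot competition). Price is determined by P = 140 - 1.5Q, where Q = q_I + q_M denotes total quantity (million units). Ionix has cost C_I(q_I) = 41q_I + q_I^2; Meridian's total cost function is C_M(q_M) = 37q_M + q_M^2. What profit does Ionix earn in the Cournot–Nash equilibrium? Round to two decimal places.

Ionix's profit: π_I = (140 - 1.5Q)q_I - (41q_I + q_I²). Setting ∂π_I/∂q_I = 0: 99 - 5q_I - (3/2)(q_M) = 0.
Meridian's profit: π_M = (140 - 1.5Q)q_M - (37q_M + q_M²). Setting ∂π_M/∂q_M = 0: 103 - 5q_M - (3/2)(q_I) = 0.
Best responses: q_I = (99 - (3/2)q_M)/5, q_M = (103 - (3/2)q_I)/5.
Solving the pair: q_I = 1362/91, q_M = 1466/91.
Price P = 140 - (3/2)·(404/13) = 1214/13.
Ionix's profit: (1214/13)·(1362/91) - 41·(1362/91) - (1362/91)² = 560.0302.

560.03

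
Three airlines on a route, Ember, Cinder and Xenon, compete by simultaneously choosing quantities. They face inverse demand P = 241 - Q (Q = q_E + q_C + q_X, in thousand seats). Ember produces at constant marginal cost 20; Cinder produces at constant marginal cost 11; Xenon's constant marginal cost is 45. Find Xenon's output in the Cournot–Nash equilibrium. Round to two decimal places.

34.25

Ember's profit: π_E = (241 - Q)q_E - (20q_E). Setting ∂π_E/∂q_E = 0: 221 - 2q_E - (q_C + q_X) = 0.
Cinder's profit: π_C = (241 - Q)q_C - (11q_C). Setting ∂π_C/∂q_C = 0: 230 - 2q_C - (q_E + q_X) = 0.
Xenon's first-order condition: 196 - 2q_X - (q_E + q_C) = 0.
Adding the 3 first-order conditions: 647 − 4Q = 0, so Q = 647/4.
Back-substituting: q_E = (221 − 647/4) = 237/4, q_C = (230 − 647/4) = 273/4, q_X = (196 − 647/4) = 137/4.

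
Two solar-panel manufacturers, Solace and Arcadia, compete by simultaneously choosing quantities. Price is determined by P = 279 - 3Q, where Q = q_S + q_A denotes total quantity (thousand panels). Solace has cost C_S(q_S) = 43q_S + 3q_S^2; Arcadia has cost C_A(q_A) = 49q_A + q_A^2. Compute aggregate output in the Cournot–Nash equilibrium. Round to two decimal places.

37.36

Solace's profit: π_S = (279 - 3Q)q_S - (43q_S + 3q_S²). Setting ∂π_S/∂q_S = 0: 236 - 12q_S - 3(q_A) = 0.
Arcadia's profit: π_A = (279 - 3Q)q_A - (49q_A + q_A²). Setting ∂π_A/∂q_A = 0: 230 - 8q_A - 3(q_S) = 0.
So q_S = (236 - 3q_A)/12 and q_A = (230 - 3q_S)/8.
Solving the pair: q_S = 1198/87, q_A = 684/29.
Total output Q = 1198/87 + 684/29 = 37.3563.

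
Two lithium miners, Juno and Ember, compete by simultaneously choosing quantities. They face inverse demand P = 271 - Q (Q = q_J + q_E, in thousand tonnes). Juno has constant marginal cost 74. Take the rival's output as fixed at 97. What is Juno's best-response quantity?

50

With the rival's output fixed at 97, Juno's profit is π_J = (271 - 97 - q_J)q_J - (74q_J) = (174 - q_J)q_J - (74q_J).
∂π_J/∂q_J = 100 - 2q_J = 0, so q_J = 50.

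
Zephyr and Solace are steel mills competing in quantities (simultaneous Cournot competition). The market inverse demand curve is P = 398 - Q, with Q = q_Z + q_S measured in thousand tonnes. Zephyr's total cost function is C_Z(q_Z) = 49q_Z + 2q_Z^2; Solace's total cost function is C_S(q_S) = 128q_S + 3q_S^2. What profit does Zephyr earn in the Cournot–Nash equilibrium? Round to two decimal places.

Zephyr's profit: π_Z = (398 - Q)q_Z - (49q_Z + 2q_Z²). Setting ∂π_Z/∂q_Z = 0: 349 - 6q_Z - (q_S) = 0.
Solace's first-order condition: 270 - 8q_S - (q_Z) = 0.
So q_Z = (349 - q_S)/6 and q_S = (270 - q_Z)/8.
Substituting one into the other gives q_Z = 53.6596 and q_S = 1271/47.
Price P = 398 - 80.7021 = 317.2979.
Zephyr's profit: 317.2979·53.6596 - 49·53.6596 - 2·53.6596² = 8638.0498.

8638.05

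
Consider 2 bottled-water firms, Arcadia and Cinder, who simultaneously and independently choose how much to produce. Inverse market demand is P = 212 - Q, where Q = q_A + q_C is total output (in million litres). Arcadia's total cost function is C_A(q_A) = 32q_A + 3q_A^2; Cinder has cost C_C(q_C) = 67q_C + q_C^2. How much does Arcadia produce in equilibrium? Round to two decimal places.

18.55

Arcadia's profit: π_A = (212 - Q)q_A - (32q_A + 3q_A²). Setting ∂π_A/∂q_A = 0: 180 - 8q_A - (q_C) = 0.
Cinder's profit: π_C = (212 - Q)q_C - (67q_C + q_C²). Setting ∂π_C/∂q_C = 0: 145 - 4q_C - (q_A) = 0.
Best responses: q_A = (180 - q_C)/8, q_C = (145 - q_A)/4.
Substituting one into the other gives q_A = 575/31 and q_C = 980/31.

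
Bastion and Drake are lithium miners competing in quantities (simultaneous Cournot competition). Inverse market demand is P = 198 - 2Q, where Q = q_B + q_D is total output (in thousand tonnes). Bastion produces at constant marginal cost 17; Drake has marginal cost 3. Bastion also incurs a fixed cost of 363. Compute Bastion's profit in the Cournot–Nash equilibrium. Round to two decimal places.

1186.39

Bastion's profit: π_B = (198 - 2Q)q_B - (17q_B). Setting ∂π_B/∂q_B = 0: 181 - 4q_B - 2(q_D) = 0.
Drake's first-order condition: 195 - 4q_D - 2(q_B) = 0.
Rearranging gives the reaction functions q_B = (181 - 2q_D)/4 and q_D = (195 - 2q_B)/4.
Solving the pair: q_B = 167/6, q_D = 209/6.
Price P = 198 - 2·(188/3) = 218/3.
Bastion's profit: (218/3 - 17)·(167/6) - 363 = 1186.3889.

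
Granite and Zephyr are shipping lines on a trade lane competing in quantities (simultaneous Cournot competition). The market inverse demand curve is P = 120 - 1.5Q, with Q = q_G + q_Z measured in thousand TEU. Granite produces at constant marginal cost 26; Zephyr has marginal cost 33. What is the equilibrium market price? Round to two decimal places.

Granite's profit: π_G = (120 - 1.5Q)q_G - (26q_G). Setting ∂π_G/∂q_G = 0: 94 - 3q_G - (3/2)(q_Z) = 0.
Zephyr's first-order condition: 87 - 3q_Z - (3/2)(q_G) = 0.
So q_G = (94 - (3/2)q_Z)/3 and q_Z = (87 - (3/2)q_G)/3.
Substituting one into the other gives q_G = 202/9 and q_Z = 160/9.
Total output Q = 362/9, so price P = 120 - (3/2)·(362/9) = 179/3.

59.67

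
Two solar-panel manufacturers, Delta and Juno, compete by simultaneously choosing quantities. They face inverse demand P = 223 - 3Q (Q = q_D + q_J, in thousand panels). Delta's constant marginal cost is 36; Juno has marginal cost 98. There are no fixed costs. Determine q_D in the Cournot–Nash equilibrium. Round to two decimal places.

27.67

Delta's profit: π_D = (223 - 3Q)q_D - (36q_D). Setting ∂π_D/∂q_D = 0: 187 - 6q_D - 3(q_J) = 0.
Juno's first-order condition: 125 - 6q_J - 3(q_D) = 0.
Rearranging gives the reaction functions q_D = (187 - 3q_J)/6 and q_J = (125 - 3q_D)/6.
Solving the pair: q_D = 83/3, q_J = 7.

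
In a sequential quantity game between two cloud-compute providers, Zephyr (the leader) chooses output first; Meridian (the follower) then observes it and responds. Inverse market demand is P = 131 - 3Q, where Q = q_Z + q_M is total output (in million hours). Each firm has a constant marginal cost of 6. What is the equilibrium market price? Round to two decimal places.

Solve by backward induction. Given q_Z, the follower Meridian maximises π_M = (131 - 3q_Z - 3q_M)q_M - 6q_M.
Follower FOC: 125 - 3q_Z - 6q_M = 0, so q_M(q_Z) = (125 - 3q_Z)/6.
The leader anticipates this reaction. Substituting into P = 131 - 3Q gives P = 137/2 - (3/2)q_Z, so π_Z = (137/2 - (3/2)q_Z)q_Z - 6q_Z.
The leader's first-order condition 125/2 - 3q_Z = 0 yields q_Z = 125/6.
Then q_M = (125 - 3·(125/6))/6 = 125/12.
Total output Q = 125/4, so price P = 131 - 3·(125/4) = 149/4.

37.25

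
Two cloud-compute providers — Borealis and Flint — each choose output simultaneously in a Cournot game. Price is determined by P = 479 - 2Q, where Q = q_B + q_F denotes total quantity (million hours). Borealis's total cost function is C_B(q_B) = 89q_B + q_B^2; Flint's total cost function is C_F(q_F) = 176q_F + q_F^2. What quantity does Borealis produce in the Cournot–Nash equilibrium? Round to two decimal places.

54.19

Borealis's profit: π_B = (479 - 2Q)q_B - (89q_B + q_B²). Setting ∂π_B/∂q_B = 0: 390 - 6q_B - 2(q_F) = 0.
Flint's profit: π_F = (479 - 2Q)q_F - (176q_F + q_F²). Setting ∂π_F/∂q_F = 0: 303 - 6q_F - 2(q_B) = 0.
Best responses: q_B = (390 - 2q_F)/6, q_F = (303 - 2q_B)/6.
Substituting one into the other gives q_B = 867/16 and q_F = 519/16.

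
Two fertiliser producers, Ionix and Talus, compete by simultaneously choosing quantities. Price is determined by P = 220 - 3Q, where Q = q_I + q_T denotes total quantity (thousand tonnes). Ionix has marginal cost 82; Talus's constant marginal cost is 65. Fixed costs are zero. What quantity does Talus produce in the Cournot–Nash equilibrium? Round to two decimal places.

Ionix's profit: π_I = (220 - 3Q)q_I - (82q_I). Setting ∂π_I/∂q_I = 0: 138 - 6q_I - 3(q_T) = 0.
Talus's profit: π_T = (220 - 3Q)q_T - (65q_T). Setting ∂π_T/∂q_T = 0: 155 - 6q_T - 3(q_I) = 0.
So q_I = (138 - 3q_T)/6 and q_T = (155 - 3q_I)/6.
Solving the pair: q_I = 121/9, q_T = 172/9.

19.11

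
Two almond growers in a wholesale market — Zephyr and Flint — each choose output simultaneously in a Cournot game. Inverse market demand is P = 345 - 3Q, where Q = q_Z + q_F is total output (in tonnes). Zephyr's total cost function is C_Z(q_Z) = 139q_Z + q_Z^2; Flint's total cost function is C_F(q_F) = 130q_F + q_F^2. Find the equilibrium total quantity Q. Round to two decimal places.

Zephyr's profit: π_Z = (345 - 3Q)q_Z - (139q_Z + q_Z²). Setting ∂π_Z/∂q_Z = 0: 206 - 8q_Z - 3(q_F) = 0.
Flint's first-order condition: 215 - 8q_F - 3(q_Z) = 0.
So q_Z = (206 - 3q_F)/8 and q_F = (215 - 3q_Z)/8.
Substituting one into the other gives q_Z = 1003/55 and q_F = 1102/55.
Total output Q = 1003/55 + 1102/55 = 421/11.

38.27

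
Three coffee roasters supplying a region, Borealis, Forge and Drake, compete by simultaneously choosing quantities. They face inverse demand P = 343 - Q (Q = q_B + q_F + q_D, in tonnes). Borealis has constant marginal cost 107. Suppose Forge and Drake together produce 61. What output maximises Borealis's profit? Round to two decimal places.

With rivals' combined output fixed at 61, Borealis's profit is π_B = (343 - 61 - q_B)q_B - (107q_B) = (282 - q_B)q_B - (107q_B).
∂π_B/∂q_B = 175 - 2q_B = 0, so q_B = 175/2.

87.50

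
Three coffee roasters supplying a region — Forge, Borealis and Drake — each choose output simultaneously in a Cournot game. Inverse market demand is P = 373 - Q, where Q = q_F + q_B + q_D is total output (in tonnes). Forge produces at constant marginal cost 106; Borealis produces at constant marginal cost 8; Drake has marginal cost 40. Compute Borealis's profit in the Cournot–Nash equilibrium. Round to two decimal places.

15314.06

Forge's profit: π_F = (373 - Q)q_F - (106q_F). Setting ∂π_F/∂q_F = 0: 267 - 2q_F - (q_B + q_D) = 0.
Borealis's profit: π_B = (373 - Q)q_B - (8q_B). Setting ∂π_B/∂q_B = 0: 365 - 2q_B - (q_F + q_D) = 0.
Drake's profit: π_D = (373 - Q)q_D - (40q_D). Setting ∂π_D/∂q_D = 0: 333 - 2q_D - (q_F + q_B) = 0.
Summing all 3 equations gives 965 − 4Q = 0, hence Q = 965/4.
Back-substituting: q_F = (267 − 965/4) = 103/4, q_B = (365 − 965/4) = 495/4, q_D = (333 − 965/4) = 367/4.
Price P = 373 - 965/4 = 527/4.
Borealis's profit: (527/4 - 8)·(495/4) = 15314.0625.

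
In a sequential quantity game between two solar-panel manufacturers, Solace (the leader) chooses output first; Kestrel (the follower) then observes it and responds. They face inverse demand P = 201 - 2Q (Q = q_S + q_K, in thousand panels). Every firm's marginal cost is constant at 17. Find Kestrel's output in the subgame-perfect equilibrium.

23

The follower Kestrel best-responds to any q_S: π_K = (201 - 2Q)q_K - 17q_K.
Setting the follower's marginal profit to zero, 184 - 2q_S - 4q_K = 0, i.e. q_K = (184 - 2q_S)/4.
Solace substitutes q_K(q_S) into its own profit: π_S = q_S(201 - 2q_S - (184 - 2q_S)/2) - 17q_S = (109 - q_S)q_S - 17q_S.
The leader's first-order condition 92 - 2q_S = 0 yields q_S = 46.
Then q_K = (184 - 2·46)/4 = 23.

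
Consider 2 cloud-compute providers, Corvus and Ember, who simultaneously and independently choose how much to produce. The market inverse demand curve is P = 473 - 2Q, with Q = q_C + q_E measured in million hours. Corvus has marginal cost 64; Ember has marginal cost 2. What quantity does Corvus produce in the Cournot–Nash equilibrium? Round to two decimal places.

57.83

Corvus's profit: π_C = (473 - 2Q)q_C - (64q_C). Setting ∂π_C/∂q_C = 0: 409 - 4q_C - 2(q_E) = 0.
Ember's first-order condition: 471 - 4q_E - 2(q_C) = 0.
Rearranging gives the reaction functions q_C = (409 - 2q_E)/4 and q_E = (471 - 2q_C)/4.
Solving the pair: q_C = 347/6, q_E = 533/6.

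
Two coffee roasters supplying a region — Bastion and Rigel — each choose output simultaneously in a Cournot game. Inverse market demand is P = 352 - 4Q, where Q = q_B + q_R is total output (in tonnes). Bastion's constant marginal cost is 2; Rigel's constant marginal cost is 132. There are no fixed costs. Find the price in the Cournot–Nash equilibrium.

162

Bastion's profit: π_B = (352 - 4Q)q_B - (2q_B). Setting ∂π_B/∂q_B = 0: 350 - 8q_B - 4(q_R) = 0.
Rigel's first-order condition: 220 - 8q_R - 4(q_B) = 0.
Best responses: q_B = (350 - 4q_R)/8, q_R = (220 - 4q_B)/8.
Solving the pair: q_B = 40, q_R = 15/2.
Total output Q = 95/2, so price P = 352 - 4·(95/2) = 162.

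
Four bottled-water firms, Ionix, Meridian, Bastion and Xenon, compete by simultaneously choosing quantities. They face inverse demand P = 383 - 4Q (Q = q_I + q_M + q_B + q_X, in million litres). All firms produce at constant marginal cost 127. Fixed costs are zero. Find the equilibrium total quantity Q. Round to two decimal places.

A representative firm's profit is π_i = q_i(383 - 4Q) - 127q_i.
Setting ∂π_i/∂q_i = 0 with rivals' quantities fixed: 256 - 8q_i - 4·Σ_{j≠i} q_j = 0.
With identical firms every q_j equals q_i, so Σ_{j≠i} q_j = 3q_i and 256 = 20q_i, giving q_i = 64/5.
Total output Q = 64/5 + 64/5 + 64/5 + 64/5 = 256/5.

51.20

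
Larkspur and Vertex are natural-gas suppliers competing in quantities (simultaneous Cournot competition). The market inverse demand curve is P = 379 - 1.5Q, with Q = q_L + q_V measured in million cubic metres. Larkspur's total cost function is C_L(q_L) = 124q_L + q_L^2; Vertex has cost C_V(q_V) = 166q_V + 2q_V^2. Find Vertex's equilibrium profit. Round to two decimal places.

1520.03

Larkspur's profit: π_L = (379 - 1.5Q)q_L - (124q_L + q_L²). Setting ∂π_L/∂q_L = 0: 255 - 5q_L - (3/2)(q_V) = 0.
Vertex's first-order condition: 213 - 7q_V - (3/2)(q_L) = 0.
Best responses: q_L = (255 - (3/2)q_V)/5, q_V = (213 - (3/2)q_L)/7.
Substituting one into the other gives q_L = 44.7481 and q_V = 20.8397.
Price P = 379 - (3/2)·65.5878 = 280.6183.
Vertex's profit: 280.6183·20.8397 - 166·20.8397 - 2·20.8397² = 1520.0251.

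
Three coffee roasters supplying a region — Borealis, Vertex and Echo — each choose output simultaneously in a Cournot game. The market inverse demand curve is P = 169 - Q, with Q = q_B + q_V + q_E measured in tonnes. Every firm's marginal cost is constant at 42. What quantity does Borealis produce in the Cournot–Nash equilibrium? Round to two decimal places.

A representative firm's profit is π_i = q_i(169 - Q) - 42q_i.
Setting ∂π_i/∂q_i = 0 with rivals' quantities fixed: 127 - 2q_i - Σ_{j≠i} q_j = 0.
By symmetry each firm produces the same amount; substituting Σ_{j≠i} q_j = 2q_i yields q_i = 127/4.

31.75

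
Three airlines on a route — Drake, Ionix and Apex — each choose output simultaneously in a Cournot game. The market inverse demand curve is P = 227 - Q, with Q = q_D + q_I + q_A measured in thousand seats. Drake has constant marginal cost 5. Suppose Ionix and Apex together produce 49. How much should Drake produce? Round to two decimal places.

With rivals' combined output fixed at 49, Drake's profit is π_D = (227 - 49 - q_D)q_D - (5q_D) = (178 - q_D)q_D - (5q_D).
∂π_D/∂q_D = 173 - 2q_D = 0, so q_D = 173/2.

86.50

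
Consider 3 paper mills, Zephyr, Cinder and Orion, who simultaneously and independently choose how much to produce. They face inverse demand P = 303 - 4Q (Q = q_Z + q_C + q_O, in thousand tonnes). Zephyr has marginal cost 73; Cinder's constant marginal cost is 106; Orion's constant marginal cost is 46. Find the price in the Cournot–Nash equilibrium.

Zephyr's profit: π_Z = (303 - 4Q)q_Z - (73q_Z). Setting ∂π_Z/∂q_Z = 0: 230 - 8q_Z - 4(q_C + q_O) = 0.
Cinder's first-order condition: 197 - 8q_C - 4(q_Z + q_O) = 0.
Orion's first-order condition: 257 - 8q_O - 4(q_Z + q_C) = 0.
Adding the 3 first-order conditions: 684 − 16Q = 0, so Q = 171/4.
Back-substituting: q_Z = (230 − 171)/4 = 59/4, q_C = (197 − 171)/4 = 13/2, q_O = (257 − 171)/4 = 43/2.
Total output Q = 171/4, so price P = 303 - 4·(171/4) = 132.

132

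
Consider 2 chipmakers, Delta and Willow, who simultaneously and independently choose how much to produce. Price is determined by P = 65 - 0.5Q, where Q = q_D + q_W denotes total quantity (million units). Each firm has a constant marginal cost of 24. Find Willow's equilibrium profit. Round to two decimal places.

373.56

A representative firm's profit is π_i = q_i(65 - 0.5Q) - 24q_i.
First-order condition (treating rivals' output as given): 41 - q_i - (1/2)q_j = 0.
With identical firms every q_j equals q_i, so q_j = q_i and 41 = (3/2)q_i, giving q_i = 82/3.
Price P = 65 - (1/2)·(164/3) = 113/3.
Willow's profit: (113/3 - 24)·(82/3) = 373.5556.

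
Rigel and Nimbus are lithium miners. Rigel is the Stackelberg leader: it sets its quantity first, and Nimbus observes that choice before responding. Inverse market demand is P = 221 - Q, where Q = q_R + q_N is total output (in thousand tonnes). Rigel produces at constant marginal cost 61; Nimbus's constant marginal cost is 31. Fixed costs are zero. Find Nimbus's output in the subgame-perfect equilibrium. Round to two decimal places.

62.50

Solve by backward induction. Given q_R, the follower Nimbus maximises π_N = (221 - q_R - q_N)q_N - 31q_N.
Setting the follower's marginal profit to zero, 190 - q_R - 2q_N = 0, i.e. q_N = (190 - q_R)/2.
The leader anticipates this reaction. Substituting into P = 221 - Q gives P = 126 - (1/2)q_R, so π_R = (126 - (1/2)q_R)q_R - 61q_R.
Leader FOC: 65 - q_R = 0, so q_R = 65.
Then q_N = (190 - 65)/2 = 125/2.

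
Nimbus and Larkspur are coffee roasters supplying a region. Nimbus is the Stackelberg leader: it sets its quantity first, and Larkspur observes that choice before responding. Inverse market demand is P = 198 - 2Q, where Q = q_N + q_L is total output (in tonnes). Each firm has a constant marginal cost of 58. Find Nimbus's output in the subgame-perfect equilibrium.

Solve by backward induction. Given q_N, the follower Larkspur maximises π_L = (198 - 2q_N - 2q_L)q_L - 58q_L.
Setting the follower's marginal profit to zero, 140 - 2q_N - 4q_L = 0, i.e. q_L = (140 - 2q_N)/4.
Nimbus substitutes q_L(q_N) into its own profit: π_N = q_N(198 - 2q_N - (140 - 2q_N)/2) - 58q_N = (128 - q_N)q_N - 58q_N.
The leader's first-order condition 70 - 2q_N = 0 yields q_N = 35.
Then q_L = (140 - 2·35)/4 = 35/2.

35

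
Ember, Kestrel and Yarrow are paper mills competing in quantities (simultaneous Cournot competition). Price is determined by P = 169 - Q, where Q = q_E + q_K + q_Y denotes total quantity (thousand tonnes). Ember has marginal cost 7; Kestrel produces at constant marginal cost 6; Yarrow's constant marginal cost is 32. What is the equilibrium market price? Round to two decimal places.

Ember's profit: π_E = (169 - Q)q_E - (7q_E). Setting ∂π_E/∂q_E = 0: 162 - 2q_E - (q_K + q_Y) = 0.
Kestrel's profit: π_K = (169 - Q)q_K - (6q_K). Setting ∂π_K/∂q_K = 0: 163 - 2q_K - (q_E + q_Y) = 0.
Yarrow's first-order condition: 137 - 2q_Y - (q_E + q_K) = 0.
Summing all 3 equations gives 462 − 4Q = 0, hence Q = 231/2.
Back-substituting: q_E = (162 − 231/2) = 93/2, q_K = (163 − 231/2) = 95/2, q_Y = (137 − 231/2) = 43/2.
Total output Q = 231/2, so price P = 169 - 231/2 = 107/2.

53.50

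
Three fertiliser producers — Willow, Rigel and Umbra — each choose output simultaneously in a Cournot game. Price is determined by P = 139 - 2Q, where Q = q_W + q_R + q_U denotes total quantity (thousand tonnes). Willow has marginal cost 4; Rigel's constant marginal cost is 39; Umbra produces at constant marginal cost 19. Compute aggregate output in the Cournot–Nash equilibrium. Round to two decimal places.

Willow's profit: π_W = (139 - 2Q)q_W - (4q_W). Setting ∂π_W/∂q_W = 0: 135 - 4q_W - 2(q_R + q_U) = 0.
Rigel's first-order condition: 100 - 4q_R - 2(q_W + q_U) = 0.
Umbra's first-order condition: 120 - 4q_U - 2(q_W + q_R) = 0.
Adding the 3 first-order conditions: 355 − 8Q = 0, so Q = 355/8.
Back-substituting: q_W = (135 − 355/4)/2 = 185/8, q_R = (100 − 355/4)/2 = 45/8, q_U = (120 − 355/4)/2 = 125/8.
Total output Q = 185/8 + 45/8 + 125/8 = 355/8.

44.38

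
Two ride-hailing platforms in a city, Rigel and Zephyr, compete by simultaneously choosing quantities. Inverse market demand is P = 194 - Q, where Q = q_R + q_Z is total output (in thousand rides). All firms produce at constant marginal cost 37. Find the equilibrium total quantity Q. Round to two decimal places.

104.67

A representative firm's profit is π_i = q_i(194 - Q) - 37q_i.
First-order condition (treating rivals' output as given): 157 - 2q_i - q_j = 0.
With identical firms every q_j equals q_i, so q_j = q_i and 157 = 3q_i, giving q_i = 157/3.
Total output Q = 157/3 + 157/3 = 314/3.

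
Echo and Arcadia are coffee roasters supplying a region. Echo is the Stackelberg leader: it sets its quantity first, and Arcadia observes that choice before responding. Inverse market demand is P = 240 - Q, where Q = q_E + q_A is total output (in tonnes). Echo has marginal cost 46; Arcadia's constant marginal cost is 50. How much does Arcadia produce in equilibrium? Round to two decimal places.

45.50

Solve by backward induction. Given q_E, the follower Arcadia maximises π_A = (240 - q_E - q_A)q_A - 50q_A.
∂π_A/∂q_A = 190 - q_E - 2q_A = 0 gives the reaction function q_A = (190 - q_E)/2.
Echo substitutes q_A(q_E) into its own profit: π_E = q_E(240 - q_E - (190 - q_E)/2) - 46q_E = (145 - (1/2)q_E)q_E - 46q_E.
The leader's first-order condition 99 - q_E = 0 yields q_E = 99.
Then q_A = (190 - 99)/2 = 91/2.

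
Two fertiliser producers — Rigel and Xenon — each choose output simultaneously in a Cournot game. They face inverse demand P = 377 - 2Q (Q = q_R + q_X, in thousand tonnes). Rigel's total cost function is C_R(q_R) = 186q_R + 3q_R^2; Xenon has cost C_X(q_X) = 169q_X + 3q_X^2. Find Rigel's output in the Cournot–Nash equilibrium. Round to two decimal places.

15.56

Rigel's profit: π_R = (377 - 2Q)q_R - (186q_R + 3q_R²). Setting ∂π_R/∂q_R = 0: 191 - 10q_R - 2(q_X) = 0.
Xenon's profit: π_X = (377 - 2Q)q_X - (169q_X + 3q_X²). Setting ∂π_X/∂q_X = 0: 208 - 10q_X - 2(q_R) = 0.
Rearranging gives the reaction functions q_R = (191 - 2q_X)/10 and q_X = (208 - 2q_R)/10.
Solving the pair: q_R = 249/16, q_X = 283/16.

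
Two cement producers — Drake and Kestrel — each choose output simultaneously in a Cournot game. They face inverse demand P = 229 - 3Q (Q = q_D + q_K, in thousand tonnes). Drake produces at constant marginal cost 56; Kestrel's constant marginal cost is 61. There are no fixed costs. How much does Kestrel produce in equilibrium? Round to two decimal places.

Drake's profit: π_D = (229 - 3Q)q_D - (56q_D). Setting ∂π_D/∂q_D = 0: 173 - 6q_D - 3(q_K) = 0.
Kestrel's first-order condition: 168 - 6q_K - 3(q_D) = 0.
Rearranging gives the reaction functions q_D = (173 - 3q_K)/6 and q_K = (168 - 3q_D)/6.
Substituting one into the other gives q_D = 178/9 and q_K = 163/9.

18.11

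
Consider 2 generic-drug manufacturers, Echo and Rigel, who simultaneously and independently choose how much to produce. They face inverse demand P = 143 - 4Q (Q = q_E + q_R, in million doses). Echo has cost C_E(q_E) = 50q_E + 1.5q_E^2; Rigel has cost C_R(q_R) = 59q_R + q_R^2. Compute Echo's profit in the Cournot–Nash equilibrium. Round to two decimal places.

Echo's profit: π_E = (143 - 4Q)q_E - (50q_E + (3/2)q_E²). Setting ∂π_E/∂q_E = 0: 93 - 11q_E - 4(q_R) = 0.
Rigel's first-order condition: 84 - 10q_R - 4(q_E) = 0.
Best responses: q_E = (93 - 4q_R)/11, q_R = (84 - 4q_E)/10.
Substituting one into the other gives q_E = 297/47 and q_R = 276/47.
Price P = 143 - 4·(573/47) = 94.2340.
Echo's profit: 94.2340·(297/47) - 50·(297/47) - (3/2)(297/47)² = 219.6240.

219.62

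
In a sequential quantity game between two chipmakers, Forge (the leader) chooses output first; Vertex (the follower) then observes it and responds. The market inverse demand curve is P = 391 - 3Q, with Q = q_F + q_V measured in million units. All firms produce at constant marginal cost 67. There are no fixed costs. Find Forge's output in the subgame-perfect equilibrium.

The follower Vertex best-responds to any q_F: π_V = (391 - 3Q)q_V - 67q_V.
∂π_V/∂q_V = 324 - 3q_F - 6q_V = 0 gives the reaction function q_V = (324 - 3q_F)/6.
The leader anticipates this reaction. Substituting into P = 391 - 3Q gives P = 229 - (3/2)q_F, so π_F = (229 - (3/2)q_F)q_F - 67q_F.
Leader FOC: 162 - 3q_F = 0, so q_F = 54.
Then q_V = (324 - 3·54)/6 = 27.

54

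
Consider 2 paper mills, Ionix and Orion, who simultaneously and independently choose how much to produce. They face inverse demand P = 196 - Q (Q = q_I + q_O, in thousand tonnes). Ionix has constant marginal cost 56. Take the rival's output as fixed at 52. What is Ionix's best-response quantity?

44

With the rival's output fixed at 52, Ionix's profit is π_I = (196 - 52 - q_I)q_I - (56q_I) = (144 - q_I)q_I - (56q_I).
∂π_I/∂q_I = 88 - 2q_I = 0, so q_I = 44.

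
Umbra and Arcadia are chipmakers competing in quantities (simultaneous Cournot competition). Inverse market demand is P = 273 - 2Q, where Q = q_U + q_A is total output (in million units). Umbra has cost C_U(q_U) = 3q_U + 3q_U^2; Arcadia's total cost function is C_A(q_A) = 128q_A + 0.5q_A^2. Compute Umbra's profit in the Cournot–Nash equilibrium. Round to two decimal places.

2655.01

Umbra's profit: π_U = (273 - 2Q)q_U - (3q_U + 3q_U²). Setting ∂π_U/∂q_U = 0: 270 - 10q_U - 2(q_A) = 0.
Arcadia's first-order condition: 145 - 5q_A - 2(q_U) = 0.
Rearranging gives the reaction functions q_U = (270 - 2q_A)/10 and q_A = (145 - 2q_U)/5.
Solving the pair: q_U = 530/23, q_A = 455/23.
Price P = 273 - 2·(985/23) = 187.3478.
Umbra's profit: 187.3478·(530/23) - 3·(530/23) - 3(530/23)² = 2655.0095.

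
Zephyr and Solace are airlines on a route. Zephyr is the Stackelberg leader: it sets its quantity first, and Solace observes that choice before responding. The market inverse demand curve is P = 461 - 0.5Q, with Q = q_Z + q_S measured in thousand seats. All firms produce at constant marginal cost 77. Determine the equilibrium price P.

173

The follower Solace best-responds to any q_Z: π_S = (461 - 0.5Q)q_S - 77q_S.
∂π_S/∂q_S = 384 - (1/2)q_Z - q_S = 0 gives the reaction function q_S = (384 - (1/2)q_Z).
The leader anticipates this reaction. Substituting into P = 461 - 0.5Q gives P = 269 - (1/4)q_Z, so π_Z = (269 - (1/4)q_Z)q_Z - 77q_Z.
Leader FOC: 192 - (1/2)q_Z = 0, so q_Z = 384.
Then q_S = (384 - (1/2)·384) = 192.
Total output Q = 576, so price P = 461 - (1/2)·576 = 173.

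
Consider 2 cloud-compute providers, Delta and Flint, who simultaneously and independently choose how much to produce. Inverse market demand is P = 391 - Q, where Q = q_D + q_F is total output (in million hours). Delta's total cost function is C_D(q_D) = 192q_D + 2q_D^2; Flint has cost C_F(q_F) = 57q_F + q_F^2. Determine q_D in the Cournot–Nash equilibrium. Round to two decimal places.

20.09

Delta's profit: π_D = (391 - Q)q_D - (192q_D + 2q_D²). Setting ∂π_D/∂q_D = 0: 199 - 6q_D - (q_F) = 0.
Flint's first-order condition: 334 - 4q_F - (q_D) = 0.
Best responses: q_D = (199 - q_F)/6, q_F = (334 - q_D)/4.
Substituting one into the other gives q_D = 462/23 and q_F = 1805/23.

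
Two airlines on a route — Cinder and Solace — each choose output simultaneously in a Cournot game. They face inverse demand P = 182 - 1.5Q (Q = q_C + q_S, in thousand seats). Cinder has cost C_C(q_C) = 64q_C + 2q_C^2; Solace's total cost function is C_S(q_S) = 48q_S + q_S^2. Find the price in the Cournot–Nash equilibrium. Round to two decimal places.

Cinder's profit: π_C = (182 - 1.5Q)q_C - (64q_C + 2q_C²). Setting ∂π_C/∂q_C = 0: 118 - 7q_C - (3/2)(q_S) = 0.
Solace's first-order condition: 134 - 5q_S - (3/2)(q_C) = 0.
So q_C = (118 - (3/2)q_S)/7 and q_S = (134 - (3/2)q_C)/5.
Solving the pair: q_C = 1556/131, q_S = 23.2366.
Total output Q = 35.1145, so price P = 182 - (3/2)·35.1145 = 129.3282.

129.33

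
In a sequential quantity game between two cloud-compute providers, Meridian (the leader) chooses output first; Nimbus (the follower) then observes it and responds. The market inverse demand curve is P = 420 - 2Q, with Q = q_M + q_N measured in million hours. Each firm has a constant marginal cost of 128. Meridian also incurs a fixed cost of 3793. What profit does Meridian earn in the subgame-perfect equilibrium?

1536

The follower Nimbus best-responds to any q_M: π_N = (420 - 2Q)q_N - 128q_N.
∂π_N/∂q_N = 292 - 2q_M - 4q_N = 0 gives the reaction function q_N = (292 - 2q_M)/4.
Meridian substitutes q_N(q_M) into its own profit: π_M = q_M(420 - 2q_M - (292 - 2q_M)/2) - 128q_M = (274 - q_M)q_M - 128q_M.
The leader's first-order condition 146 - 2q_M = 0 yields q_M = 73.
Then q_N = (292 - 2·73)/4 = 73/2.
Price P = 420 - 2·(219/2) = 201.
Meridian's profit: (201 - 128)·73 - 3793 = 1536.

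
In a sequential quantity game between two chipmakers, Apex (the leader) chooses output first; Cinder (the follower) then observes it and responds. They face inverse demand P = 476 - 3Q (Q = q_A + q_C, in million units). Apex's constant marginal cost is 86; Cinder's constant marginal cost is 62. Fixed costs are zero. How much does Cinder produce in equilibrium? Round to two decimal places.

The follower Cinder best-responds to any q_A: π_C = (476 - 3Q)q_C - 62q_C.
∂π_C/∂q_C = 414 - 3q_A - 6q_C = 0 gives the reaction function q_C = (414 - 3q_A)/6.
Apex substitutes q_C(q_A) into its own profit: π_A = q_A(476 - 3q_A - (414 - 3q_A)/2) - 86q_A = (269 - (3/2)q_A)q_A - 86q_A.
Maximising: ∂π_A/∂q_A = 183 - 3q_A = 0, giving q_A = 61.
Then q_C = (414 - 3·61)/6 = 77/2.

38.50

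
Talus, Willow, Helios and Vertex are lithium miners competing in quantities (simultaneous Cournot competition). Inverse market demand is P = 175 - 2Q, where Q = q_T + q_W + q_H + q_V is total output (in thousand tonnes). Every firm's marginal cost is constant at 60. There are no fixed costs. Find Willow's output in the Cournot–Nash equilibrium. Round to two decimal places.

A representative firm's profit is π_i = q_i(175 - 2Q) - 60q_i.
Setting ∂π_i/∂q_i = 0 with rivals' quantities fixed: 115 - 4q_i - 2·Σ_{j≠i} q_j = 0.
By symmetry each firm produces the same amount; substituting Σ_{j≠i} q_j = 3q_i yields q_i = 115/10 = 23/2.

11.50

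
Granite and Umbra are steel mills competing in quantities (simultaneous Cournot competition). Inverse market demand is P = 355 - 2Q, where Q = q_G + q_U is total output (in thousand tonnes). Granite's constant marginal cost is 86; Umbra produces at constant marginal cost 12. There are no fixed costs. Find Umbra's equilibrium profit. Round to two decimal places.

Granite's profit: π_G = (355 - 2Q)q_G - (86q_G). Setting ∂π_G/∂q_G = 0: 269 - 4q_G - 2(q_U) = 0.
Umbra's profit: π_U = (355 - 2Q)q_U - (12q_U). Setting ∂π_U/∂q_U = 0: 343 - 4q_U - 2(q_G) = 0.
Best responses: q_G = (269 - 2q_U)/4, q_U = (343 - 2q_G)/4.
Solving the pair: q_G = 65/2, q_U = 139/2.
Price P = 355 - 2·102 = 151.
Umbra's profit: (151 - 12)·(139/2) = 9660.5000.

9660.50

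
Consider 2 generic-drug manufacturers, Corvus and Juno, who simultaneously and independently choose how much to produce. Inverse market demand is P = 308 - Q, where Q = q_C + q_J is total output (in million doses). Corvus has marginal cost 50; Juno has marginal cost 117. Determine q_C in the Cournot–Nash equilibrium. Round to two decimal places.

Corvus's profit: π_C = (308 - Q)q_C - (50q_C). Setting ∂π_C/∂q_C = 0: 258 - 2q_C - (q_J) = 0.
Juno's profit: π_J = (308 - Q)q_J - (117q_J). Setting ∂π_J/∂q_J = 0: 191 - 2q_J - (q_C) = 0.
Best responses: q_C = (258 - q_J)/2, q_J = (191 - q_C)/2.
Solving the pair: q_C = 325/3, q_J = 124/3.

108.33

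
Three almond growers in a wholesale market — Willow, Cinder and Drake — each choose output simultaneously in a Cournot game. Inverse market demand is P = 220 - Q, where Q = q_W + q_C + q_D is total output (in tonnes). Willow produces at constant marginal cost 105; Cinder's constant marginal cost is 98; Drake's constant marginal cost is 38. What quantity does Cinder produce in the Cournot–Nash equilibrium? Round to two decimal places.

17.25

Willow's profit: π_W = (220 - Q)q_W - (105q_W). Setting ∂π_W/∂q_W = 0: 115 - 2q_W - (q_C + q_D) = 0.
Cinder's profit: π_C = (220 - Q)q_C - (98q_C). Setting ∂π_C/∂q_C = 0: 122 - 2q_C - (q_W + q_D) = 0.
Drake's profit: π_D = (220 - Q)q_D - (38q_D). Setting ∂π_D/∂q_D = 0: 182 - 2q_D - (q_W + q_C) = 0.
Adding the 3 first-order conditions: 419 − 4Q = 0, so Q = 419/4.
Back-substituting: q_W = (115 − 419/4) = 41/4, q_C = (122 − 419/4) = 69/4, q_D = (182 − 419/4) = 309/4.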